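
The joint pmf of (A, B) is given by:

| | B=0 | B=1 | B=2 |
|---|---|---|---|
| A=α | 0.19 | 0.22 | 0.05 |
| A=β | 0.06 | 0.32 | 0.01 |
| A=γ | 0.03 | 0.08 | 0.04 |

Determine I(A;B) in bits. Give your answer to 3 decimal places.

0.113 bits

Marginals: p(A) = (0.4600, 0.3900, 0.1500), p(B) = (0.2800, 0.6200, 0.1000).
I(A;B) = H(A) + H(B) − H(A,B).
H(A) = 1.4557, H(B) = 1.2740, H(A,B) = 2.6169.
I(A;B) = 1.4557 + 1.2740 − 2.6169 = 0.113 bits.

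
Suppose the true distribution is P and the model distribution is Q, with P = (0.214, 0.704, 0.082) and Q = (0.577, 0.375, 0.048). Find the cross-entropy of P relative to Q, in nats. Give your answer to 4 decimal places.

H(P,Q) = −Σ p·ln q.
  −0.214·ln(0.577) = 0.11768
  −0.704·ln(0.375) = 0.69050
  −0.082·ln(0.048) = 0.24900
H(P,Q) = 1.0572 nats.

1.0572 nats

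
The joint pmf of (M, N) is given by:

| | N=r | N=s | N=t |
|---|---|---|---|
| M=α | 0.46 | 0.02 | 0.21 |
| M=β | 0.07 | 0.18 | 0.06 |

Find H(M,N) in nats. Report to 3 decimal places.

H(M,N) = −Σ p(x,y)·ln p(x,y) over all 6 cells.
  cell (α,r): −0.46·ln0.46 = 0.3572
  cell (α,s): −0.02·ln0.02 = 0.0782
  cell (α,t): −0.21·ln0.21 = 0.3277
  cell (β,r): −0.07·ln0.07 = 0.1861
  cell (β,s): −0.18·ln0.18 = 0.3087
  cell (β,t): −0.06·ln0.06 = 0.1688
Sum = 1.427 nats.

1.427 nats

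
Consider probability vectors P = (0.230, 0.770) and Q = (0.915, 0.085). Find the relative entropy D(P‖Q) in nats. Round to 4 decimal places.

1.3793 nats

D(P‖Q) = Σ p·ln(p/q).
  0.230·ln(0.230/0.915) = -0.31759
  0.770·ln(0.770/0.085) = 1.69688
D(P‖Q) = 1.3793 nats.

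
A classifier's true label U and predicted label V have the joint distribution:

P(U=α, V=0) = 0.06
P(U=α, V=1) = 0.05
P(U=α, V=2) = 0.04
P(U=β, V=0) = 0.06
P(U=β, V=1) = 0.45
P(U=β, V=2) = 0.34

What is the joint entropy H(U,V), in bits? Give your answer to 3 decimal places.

1.936 bits

H(U,V) = −Σ p(x,y)·log₂ p(x,y) over all 6 cells.
  cell (α,0): −0.06·log₂0.06 = 0.2435
  cell (α,1): −0.05·log₂0.05 = 0.2161
  cell (α,2): −0.04·log₂0.04 = 0.1858
  cell (β,0): −0.06·log₂0.06 = 0.2435
  cell (β,1): −0.45·log₂0.45 = 0.5184
  cell (β,2): −0.34·log₂0.34 = 0.5292
Sum = 1.936 bits.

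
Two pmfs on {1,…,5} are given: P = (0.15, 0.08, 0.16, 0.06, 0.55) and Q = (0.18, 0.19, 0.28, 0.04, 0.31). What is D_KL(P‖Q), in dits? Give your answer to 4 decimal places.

D(P‖Q) = Σ p·log₁₀(p/q).
  0.15·log₁₀(0.15/0.18) = -0.01188
  0.08·log₁₀(0.08/0.19) = -0.03005
  0.16·log₁₀(0.16/0.28) = -0.03889
  0.06·log₁₀(0.06/0.04) = 0.01057
  0.55·log₁₀(0.55/0.31) = 0.13695
D(P‖Q) = 0.0667 dits.

0.0667 dits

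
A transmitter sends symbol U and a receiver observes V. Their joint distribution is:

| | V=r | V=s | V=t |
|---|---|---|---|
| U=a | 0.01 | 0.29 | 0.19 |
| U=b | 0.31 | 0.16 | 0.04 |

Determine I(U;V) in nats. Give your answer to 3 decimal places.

0.249 nats

Marginals: p(U) = (0.4900, 0.5100), p(V) = (0.3200, 0.4500, 0.2300).
I(U;V) = H(U) + H(V) − H(U,V).
H(U) = 0.6929, H(V) = 1.0620, H(U,V) = 1.5056.
I(U;V) = 0.6929 + 1.0620 − 1.5056 = 0.249 nats.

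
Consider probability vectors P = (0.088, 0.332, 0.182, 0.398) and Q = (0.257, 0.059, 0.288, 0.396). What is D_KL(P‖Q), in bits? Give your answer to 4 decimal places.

0.5738 bits

D(P‖Q) = Σ p·log₂(p/q).
  0.088·log₂(0.088/0.257) = -0.13606
  0.332·log₂(0.332/0.059) = 0.82748
  0.182·log₂(0.182/0.288) = -0.12051
  0.398·log₂(0.398/0.396) = 0.00289
D(P‖Q) = 0.5738 bits.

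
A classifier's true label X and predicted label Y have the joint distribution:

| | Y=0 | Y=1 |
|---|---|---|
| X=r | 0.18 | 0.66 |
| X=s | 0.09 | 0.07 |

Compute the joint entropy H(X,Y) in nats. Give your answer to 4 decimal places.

H(X,Y) = −Σ p(x,y)·ln p(x,y) over all 4 cells.
  cell (r,0): −0.18·ln0.18 = 0.30866
  cell (r,1): −0.66·ln0.66 = 0.27424
  cell (s,0): −0.09·ln0.09 = 0.21672
  cell (s,1): −0.07·ln0.07 = 0.18615
Sum = 0.9858 nats.

0.9858 nats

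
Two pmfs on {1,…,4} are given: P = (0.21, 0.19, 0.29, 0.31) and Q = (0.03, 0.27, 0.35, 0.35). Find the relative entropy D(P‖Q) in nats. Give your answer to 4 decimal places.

0.2497 nats

D(P‖Q) = Σ p·ln(p/q).
  0.21·ln(0.21/0.03) = 0.40864
  0.19·ln(0.19/0.27) = -0.06677
  0.29·ln(0.29/0.35) = -0.05454
  0.31·ln(0.31/0.35) = -0.03762
D(P‖Q) = 0.2497 nats.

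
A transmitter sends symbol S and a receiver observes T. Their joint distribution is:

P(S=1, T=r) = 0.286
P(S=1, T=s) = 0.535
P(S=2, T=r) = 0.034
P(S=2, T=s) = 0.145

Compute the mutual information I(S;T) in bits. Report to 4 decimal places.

Marginals: p(S) = (0.8210, 0.1790), p(T) = (0.3200, 0.6800).
I(S;T) = Σ p(x,y)·log₂[p(x,y)/(p(x)p(y))].
  (1,r): 0.286·log₂(1.0886) = 0.03503
  (1,s): 0.535·log₂(0.9583) = -0.03288
  (2,r): 0.034·log₂(0.5936) = -0.02558
  (2,s): 0.145·log₂(1.1913) = 0.03661
Sum = 0.0132 bits.

0.0132 bits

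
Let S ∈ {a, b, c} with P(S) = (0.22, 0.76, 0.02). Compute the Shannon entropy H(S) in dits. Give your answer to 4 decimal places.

H(S) = −Σ p·log₁₀ p.
  −(0.22)·log₁₀(0.22) = 0.14467
  −(0.76)·log₁₀(0.76) = 0.09058
  −(0.02)·log₁₀(0.02) = 0.03398
Sum: 0.14467 + 0.09058 + 0.03398 = 0.2692 dits.

0.2692 dits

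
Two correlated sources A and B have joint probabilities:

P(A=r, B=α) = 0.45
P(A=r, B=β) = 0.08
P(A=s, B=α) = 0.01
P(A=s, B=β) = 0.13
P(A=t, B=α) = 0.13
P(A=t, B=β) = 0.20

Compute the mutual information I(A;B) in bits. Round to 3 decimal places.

0.281 bits

Marginals: p(A) = (0.5300, 0.1400, 0.3300), p(B) = (0.5900, 0.4100).
I(A;B) = H(A) + H(B) − H(A,B).
H(A) = 1.4104, H(B) = 0.9765, H(A,B) = 2.1060.
I(A;B) = 1.4104 + 0.9765 − 2.1060 = 0.281 bits.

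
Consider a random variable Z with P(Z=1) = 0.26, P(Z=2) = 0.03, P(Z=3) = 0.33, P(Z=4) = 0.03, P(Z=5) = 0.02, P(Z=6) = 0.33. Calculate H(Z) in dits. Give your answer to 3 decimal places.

H(Z) = −Σ p·log₁₀ p.
  −(0.26)·log₁₀(0.26) = 0.1521
  −(0.03)·log₁₀(0.03) = 0.0457
  −(0.33)·log₁₀(0.33) = 0.1589
  −(0.03)·log₁₀(0.03) = 0.0457
  −(0.02)·log₁₀(0.02) = 0.0340
  −(0.33)·log₁₀(0.33) = 0.1589
Sum: 0.1521 + 0.0457 + 0.1589 + 0.0457 + 0.0340 + 0.1589 = 0.595 dits.

0.595 dits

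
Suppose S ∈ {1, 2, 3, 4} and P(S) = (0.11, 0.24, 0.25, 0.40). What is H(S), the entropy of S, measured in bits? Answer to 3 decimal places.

1.873 bits

H(S) = −Σ p·log₂ p.
  −(0.11)·log₂(0.11) = 0.3503
  −(0.24)·log₂(0.24) = 0.4941
  −(0.25)·log₂(0.25) = 0.5000
  −(0.40)·log₂(0.40) = 0.5288
Sum: 0.3503 + 0.4941 + 0.5000 + 0.5288 = 1.873 bits.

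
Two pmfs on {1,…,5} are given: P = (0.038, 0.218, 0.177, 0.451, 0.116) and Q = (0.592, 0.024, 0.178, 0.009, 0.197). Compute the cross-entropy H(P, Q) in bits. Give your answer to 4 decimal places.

4.9793 bits

H(P,Q) = −Σ p·log₂ q.
  −0.038·log₂(0.592) = 0.02874
  −0.218·log₂(0.024) = 1.17302
  −0.177·log₂(0.178) = 0.44074
  −0.451·log₂(0.009) = 3.06493
  −0.116·log₂(0.197) = 0.27187
H(P,Q) = 4.9793 bits.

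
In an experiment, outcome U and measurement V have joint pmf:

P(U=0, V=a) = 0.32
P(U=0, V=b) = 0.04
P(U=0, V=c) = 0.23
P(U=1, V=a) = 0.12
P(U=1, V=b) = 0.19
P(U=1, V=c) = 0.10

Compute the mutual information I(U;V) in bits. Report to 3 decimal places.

0.159 bits

Marginals: p(U) = (0.5900, 0.4100), p(V) = (0.4400, 0.2300, 0.3300).
I(U;V) = H(U) + H(V) − H(U,V).
H(U) = 0.9765, H(V) = 1.5366, H(U,V) = 2.3539.
I(U;V) = 0.9765 + 1.5366 − 2.3539 = 0.159 bits.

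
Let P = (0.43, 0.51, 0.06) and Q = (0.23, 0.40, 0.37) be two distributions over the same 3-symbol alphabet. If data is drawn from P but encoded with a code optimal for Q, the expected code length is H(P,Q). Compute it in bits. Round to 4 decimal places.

1.6720 bits

H(P,Q) = −Σ p·log₂ q.
  −0.43·log₂(0.23) = 0.91173
  −0.51·log₂(0.40) = 0.67418
  −0.06·log₂(0.37) = 0.08606
H(P,Q) = 1.6720 bits.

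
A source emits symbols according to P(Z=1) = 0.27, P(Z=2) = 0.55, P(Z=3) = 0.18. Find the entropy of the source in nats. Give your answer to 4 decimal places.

0.9910 nats

H(Z) = −Σ p·ln p.
  −(0.27)·ln(0.27) = 0.35352
  −(0.55)·ln(0.55) = 0.32881
  −(0.18)·ln(0.18) = 0.30866
Sum: 0.35352 + 0.32881 + 0.30866 = 0.9910 nats.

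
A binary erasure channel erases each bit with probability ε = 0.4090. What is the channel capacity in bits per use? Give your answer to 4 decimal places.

Binary erasure channel: capacity C = 1 − ε.
C = 1 − 0.4090 = 0.5910 bits per channel use.

0.5910 bits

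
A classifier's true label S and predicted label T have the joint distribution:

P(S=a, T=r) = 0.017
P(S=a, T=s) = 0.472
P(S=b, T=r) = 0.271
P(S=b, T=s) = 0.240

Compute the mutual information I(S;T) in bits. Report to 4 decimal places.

0.2500 bits

Marginals: p(S) = (0.4890, 0.5110), p(T) = (0.2880, 0.7120).
I(S;T) = H(S) + H(T) − H(S,T).
H(S) = 0.9997, H(T) = 0.8661, H(S,T) = 1.6158.
I(S;T) = 0.9997 + 0.8661 − 1.6158 = 0.2500 bits.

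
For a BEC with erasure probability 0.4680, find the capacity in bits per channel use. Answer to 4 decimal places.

0.5320 bits

Binary erasure channel: capacity C = 1 − ε.
C = 1 − 0.4680 = 0.5320 bits per channel use.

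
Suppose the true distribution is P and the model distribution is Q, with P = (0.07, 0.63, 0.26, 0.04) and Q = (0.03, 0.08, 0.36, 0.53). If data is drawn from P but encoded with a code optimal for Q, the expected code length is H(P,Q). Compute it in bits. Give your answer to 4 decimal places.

H(P,Q) = −Σ p·log₂ q.
  −0.07·log₂(0.03) = 0.35412
  −0.63·log₂(0.08) = 2.29563
  −0.26·log₂(0.36) = 0.38322
  −0.04·log₂(0.53) = 0.03664
H(P,Q) = 3.0696 bits.

3.0696 bits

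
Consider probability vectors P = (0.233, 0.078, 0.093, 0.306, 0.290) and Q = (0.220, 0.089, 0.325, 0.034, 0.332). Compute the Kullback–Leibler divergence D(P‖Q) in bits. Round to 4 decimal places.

D(P‖Q) = Σ p·log₂(p/q).
  0.233·log₂(0.233/0.220) = 0.01930
  0.078·log₂(0.078/0.089) = -0.01485
  0.093·log₂(0.093/0.325) = -0.16788
  0.306·log₂(0.306/0.034) = 0.97000
  0.290·log₂(0.290/0.332) = -0.05659
D(P‖Q) = 0.7500 bits.

0.7500 bits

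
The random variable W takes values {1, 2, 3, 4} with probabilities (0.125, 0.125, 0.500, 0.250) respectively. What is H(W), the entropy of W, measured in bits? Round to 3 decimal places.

1.750 bits

H(W) = −Σ p·log₂ p.
  −(0.125)·log₂(0.125) = 0.3750
  −(0.125)·log₂(0.125) = 0.3750
  −(0.500)·log₂(0.500) = 0.5000
  −(0.250)·log₂(0.250) = 0.5000
Sum: 0.3750 + 0.3750 + 0.5000 + 0.5000 = 1.750 bits.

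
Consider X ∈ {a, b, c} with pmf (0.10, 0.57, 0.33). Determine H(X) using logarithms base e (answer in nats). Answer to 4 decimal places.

0.9165 nats

H(X) = −Σ p·ln p.
  −(0.10)·ln(0.10) = 0.23026
  −(0.57)·ln(0.57) = 0.32041
  −(0.33)·ln(0.33) = 0.36586
Sum: 0.23026 + 0.32041 + 0.36586 = 0.9165 nats.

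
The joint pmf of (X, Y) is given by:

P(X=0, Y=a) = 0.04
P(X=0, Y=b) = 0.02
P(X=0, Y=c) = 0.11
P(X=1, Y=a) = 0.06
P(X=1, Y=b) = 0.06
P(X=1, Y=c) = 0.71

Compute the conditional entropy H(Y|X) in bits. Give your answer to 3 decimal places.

0.829 bits

Chain rule: H(Y|X) = H(X,Y) − H(X).
Marginals: p(X) = (0.1700, 0.8300), p(Y) = (0.1000, 0.0800, 0.8200).
H(X,Y) = 1.4868 bits; H(X) = 0.6577 bits.
H(Y|X) = 1.4868 − 0.6577 = 0.829 bits.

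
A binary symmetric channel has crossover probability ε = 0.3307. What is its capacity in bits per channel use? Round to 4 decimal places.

0.0844 bits

Binary symmetric channel: C = 1 − h₂(ε) where h₂ is the binary entropy function.
h₂(0.3307) = −0.3307·log₂0.3307 − 0.6693·log₂0.6693 = 0.9156.
C = 1 − 0.9156 = 0.0844 bits per channel use.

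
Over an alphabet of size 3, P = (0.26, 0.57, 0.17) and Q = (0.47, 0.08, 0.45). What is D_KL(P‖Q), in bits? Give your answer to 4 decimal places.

D(P‖Q) = Σ p·log₂(p/q).
  0.26·log₂(0.26/0.47) = -0.22208
  0.57·log₂(0.57/0.08) = 1.61475
  0.17·log₂(0.17/0.45) = -0.23875
D(P‖Q) = 1.1539 bits.

1.1539 bits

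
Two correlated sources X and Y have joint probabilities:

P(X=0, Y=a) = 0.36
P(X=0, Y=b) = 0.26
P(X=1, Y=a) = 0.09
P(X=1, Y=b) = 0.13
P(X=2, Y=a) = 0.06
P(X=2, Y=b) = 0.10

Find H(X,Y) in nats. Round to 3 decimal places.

H(X,Y) = −Σ p(x,y)·ln p(x,y) over all 6 cells.
  cell (0,a): −0.36·ln0.36 = 0.3678
  cell (0,b): −0.26·ln0.26 = 0.3502
  cell (1,a): −0.09·ln0.09 = 0.2167
  cell (1,b): −0.13·ln0.13 = 0.2652
  cell (2,a): −0.06·ln0.06 = 0.1688
  cell (2,b): −0.10·ln0.10 = 0.2303
Sum = 1.599 nats.

1.599 nats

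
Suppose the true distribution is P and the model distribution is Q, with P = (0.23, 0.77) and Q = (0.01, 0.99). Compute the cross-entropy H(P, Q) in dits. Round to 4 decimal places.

0.4634 dits

H(P,Q) = −Σ p·log₁₀ q.
  −0.23·log₁₀(0.01) = 0.46000
  −0.77·log₁₀(0.99) = 0.00336
H(P,Q) = 0.4634 dits.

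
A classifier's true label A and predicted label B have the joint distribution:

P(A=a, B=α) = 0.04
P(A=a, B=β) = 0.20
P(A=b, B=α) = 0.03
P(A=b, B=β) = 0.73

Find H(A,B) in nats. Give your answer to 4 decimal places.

H(A,B) = −Σ p(x,y)·ln p(x,y) over all 4 cells.
  cell (a,α): −0.04·ln0.04 = 0.12876
  cell (a,β): −0.20·ln0.20 = 0.32189
  cell (b,α): −0.03·ln0.03 = 0.10520
  cell (b,β): −0.73·ln0.73 = 0.22974
Sum = 0.7856 nats.

0.7856 nats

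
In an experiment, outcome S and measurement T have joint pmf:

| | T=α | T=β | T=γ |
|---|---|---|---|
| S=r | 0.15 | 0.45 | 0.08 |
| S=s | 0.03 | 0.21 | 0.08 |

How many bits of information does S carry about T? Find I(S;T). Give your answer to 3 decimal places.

Marginals: p(S) = (0.6800, 0.3200), p(T) = (0.1800, 0.6600, 0.1600).
I(S;T) = H(S) + H(T) − H(S,T).
H(S) = 0.9044, H(T) = 1.2640, H(S,T) = 2.1366.
I(S;T) = 0.9044 + 1.2640 − 2.1366 = 0.032 bits.

0.032 bits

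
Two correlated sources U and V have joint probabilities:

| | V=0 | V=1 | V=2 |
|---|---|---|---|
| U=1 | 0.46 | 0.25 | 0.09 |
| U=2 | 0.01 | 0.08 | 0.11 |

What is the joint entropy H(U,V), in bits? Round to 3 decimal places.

H(U,V) = −Σ p(x,y)·log₂ p(x,y) over all 6 cells.
  cell (1,0): −0.46·log₂0.46 = 0.5153
  cell (1,1): −0.25·log₂0.25 = 0.5000
  cell (1,2): −0.09·log₂0.09 = 0.3127
  cell (2,0): −0.01·log₂0.01 = 0.0664
  cell (2,1): −0.08·log₂0.08 = 0.2915
  cell (2,2): −0.11·log₂0.11 = 0.3503
Sum = 2.036 bits.

2.036 bits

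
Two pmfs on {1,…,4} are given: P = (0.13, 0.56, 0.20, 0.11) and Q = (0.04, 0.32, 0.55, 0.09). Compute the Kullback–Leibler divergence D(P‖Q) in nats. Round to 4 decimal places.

D(P‖Q) = Σ p·ln(p/q).
  0.13·ln(0.13/0.04) = 0.15323
  0.56·ln(0.56/0.32) = 0.31338
  0.20·ln(0.20/0.55) = -0.20232
  0.11·ln(0.11/0.09) = 0.02207
D(P‖Q) = 0.2864 nats.

0.2864 nats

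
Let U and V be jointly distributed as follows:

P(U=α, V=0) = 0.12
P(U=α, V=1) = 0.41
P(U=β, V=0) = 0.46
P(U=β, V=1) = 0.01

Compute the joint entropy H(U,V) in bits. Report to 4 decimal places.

1.4762 bits

H(U,V) = −Σ p(x,y)·log₂ p(x,y) over all 4 cells.
  cell (α,0): −0.12·log₂0.12 = 0.36707
  cell (α,1): −0.41·log₂0.41 = 0.52738
  cell (β,0): −0.46·log₂0.46 = 0.51534
  cell (β,1): −0.01·log₂0.01 = 0.06644
Sum = 1.4762 bits.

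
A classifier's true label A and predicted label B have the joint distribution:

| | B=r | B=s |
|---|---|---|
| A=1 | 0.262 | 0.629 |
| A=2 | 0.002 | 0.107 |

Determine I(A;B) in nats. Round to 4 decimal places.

Marginals: p(A) = (0.8910, 0.1090), p(B) = (0.2640, 0.7360).
I(A;B) = Σ p(x,y)·ln[p(x,y)/(p(x)p(y))].
  (1,r): 0.262·ln(1.1138) = 0.02825
  (1,s): 0.629·ln(0.9592) = -0.02622
  (2,r): 0.002·ln(0.0695) = -0.00533
  (2,s): 0.107·ln(1.3338) = 0.03082
Sum = 0.0275 nats.

0.0275 nats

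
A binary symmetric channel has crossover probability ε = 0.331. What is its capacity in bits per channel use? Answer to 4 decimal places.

Binary symmetric channel: C = 1 − h₂(ε) where h₂ is the binary entropy function.
h₂(0.331) = −0.331·log₂0.331 − 0.669·log₂0.669 = 0.9159.
C = 1 − 0.9159 = 0.0841 bits per channel use.

0.0841 bits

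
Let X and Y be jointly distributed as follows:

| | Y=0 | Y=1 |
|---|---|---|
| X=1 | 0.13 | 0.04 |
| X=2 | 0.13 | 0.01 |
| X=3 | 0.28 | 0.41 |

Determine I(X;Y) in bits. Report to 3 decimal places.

0.137 bits

Marginals: p(X) = (0.1700, 0.1400, 0.6900), p(Y) = (0.5400, 0.4600).
I(X;Y) = Σ p(x,y)·log₂[p(x,y)/(p(x)p(y))].
  (1,0): 0.13·log₂(1.4161) = 0.0653
  (1,1): 0.04·log₂(0.5115) = -0.0387
  (2,0): 0.13·log₂(1.7196) = 0.1017
  (2,1): 0.01·log₂(0.1553) = -0.0269
  (3,0): 0.28·log₂(0.7515) = -0.1154
  (3,1): 0.41·log₂(1.2917) = 0.1514
Sum = 0.137 bits.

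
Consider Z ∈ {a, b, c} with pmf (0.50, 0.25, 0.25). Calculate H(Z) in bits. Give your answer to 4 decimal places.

H(Z) = −Σ p·log₂ p.
  −(0.50)·log₂(0.50) = 0.50000
  −(0.25)·log₂(0.25) = 0.50000
  −(0.25)·log₂(0.25) = 0.50000
Sum: 0.50000 + 0.50000 + 0.50000 = 1.5000 bits.

1.5000 bits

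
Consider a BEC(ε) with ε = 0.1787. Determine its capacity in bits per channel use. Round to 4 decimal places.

0.8213 bits

Binary erasure channel: capacity C = 1 − ε.
C = 1 − 0.1787 = 0.8213 bits per channel use.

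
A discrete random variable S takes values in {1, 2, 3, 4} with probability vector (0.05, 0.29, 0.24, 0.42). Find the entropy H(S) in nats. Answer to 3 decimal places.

1.216 nats

H(S) = −Σ p·ln p.
  −(0.05)·ln(0.05) = 0.1498
  −(0.29)·ln(0.29) = 0.3590
  −(0.24)·ln(0.24) = 0.3425
  −(0.42)·ln(0.42) = 0.3644
Sum: 0.1498 + 0.3590 + 0.3425 + 0.3644 = 1.216 nats.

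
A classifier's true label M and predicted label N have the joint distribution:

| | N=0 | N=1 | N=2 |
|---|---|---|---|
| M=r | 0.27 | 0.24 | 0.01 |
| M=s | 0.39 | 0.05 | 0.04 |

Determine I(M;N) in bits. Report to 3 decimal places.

0.126 bits

Marginals: p(M) = (0.5200, 0.4800), p(N) = (0.6600, 0.2900, 0.0500).
I(M;N) = H(M) + H(N) − H(M,N).
H(M) = 0.9988, H(N) = 1.1296, H(M,N) = 2.0022.
I(M;N) = 0.9988 + 1.1296 − 2.0022 = 0.126 bits.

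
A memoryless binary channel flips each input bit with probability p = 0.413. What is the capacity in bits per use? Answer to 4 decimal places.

Binary symmetric channel: C = 1 − h₂(ε) where h₂ is the binary entropy function.
h₂(0.413) = −0.413·log₂0.413 − 0.587·log₂0.587 = 0.9780.
C = 1 − 0.9780 = 0.0220 bits per channel use.

0.0220 bits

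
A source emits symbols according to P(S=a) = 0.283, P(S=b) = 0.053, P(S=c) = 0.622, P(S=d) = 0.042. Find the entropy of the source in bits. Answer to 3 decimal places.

1.358 bits

H(S) = −Σ p·log₂ p.
  −(0.283)·log₂(0.283) = 0.5154
  −(0.053)·log₂(0.053) = 0.2246
  −(0.622)·log₂(0.622) = 0.4261
  −(0.042)·log₂(0.042) = 0.1921
Sum: 0.5154 + 0.2246 + 0.4261 + 0.1921 = 1.358 bits.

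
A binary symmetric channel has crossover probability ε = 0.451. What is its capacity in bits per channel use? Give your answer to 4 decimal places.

0.0069 bits

Binary symmetric channel: C = 1 − h₂(ε) where h₂ is the binary entropy function.
h₂(0.451) = −0.451·log₂0.451 − 0.549·log₂0.549 = 0.9931.
C = 1 − 0.9931 = 0.0069 bits per channel use.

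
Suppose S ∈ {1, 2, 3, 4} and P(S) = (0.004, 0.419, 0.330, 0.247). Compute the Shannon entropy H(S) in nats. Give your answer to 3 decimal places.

H(S) = −Σ p·ln p.
  −(0.004)·ln(0.004) = 0.0221
  −(0.419)·ln(0.419) = 0.3645
  −(0.330)·ln(0.330) = 0.3659
  −(0.247)·ln(0.247) = 0.3454
Sum: 0.0221 + 0.3645 + 0.3659 + 0.3454 = 1.098 nats.

1.098 nats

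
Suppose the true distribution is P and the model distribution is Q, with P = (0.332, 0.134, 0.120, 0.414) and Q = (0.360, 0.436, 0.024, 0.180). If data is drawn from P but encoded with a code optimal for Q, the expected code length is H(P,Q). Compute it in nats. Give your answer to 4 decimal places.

H(P,Q) = −Σ p·ln q.
  −0.332·ln(0.360) = 0.33919
  −0.134·ln(0.436) = 0.11124
  −0.120·ln(0.024) = 0.44756
  −0.414·ln(0.180) = 0.70993
H(P,Q) = 1.6079 nats.

1.6079 nats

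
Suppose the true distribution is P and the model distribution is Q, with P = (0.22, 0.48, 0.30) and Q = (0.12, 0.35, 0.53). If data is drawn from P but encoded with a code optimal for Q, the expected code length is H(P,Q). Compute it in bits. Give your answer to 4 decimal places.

1.6747 bits

H(P,Q) = −Σ p·log₂ q.
  −0.22·log₂(0.12) = 0.67296
  −0.48·log₂(0.35) = 0.72700
  −0.30·log₂(0.53) = 0.27478
H(P,Q) = 1.6747 bits.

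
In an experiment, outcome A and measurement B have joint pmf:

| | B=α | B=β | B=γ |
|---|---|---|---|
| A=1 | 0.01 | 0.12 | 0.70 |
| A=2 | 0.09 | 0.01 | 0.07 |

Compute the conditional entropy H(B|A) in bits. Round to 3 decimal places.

0.784 bits

Marginals: p(A) = (0.8300, 0.1700), p(B) = (0.1000, 0.1300, 0.7700).
H(B|A) = Σ p(A) · H(B|A=·).
  A=1: p=0.8300, H(B|A=1) = 0.6875
  A=2: p=0.1700, H(B|A=2) = 1.2533
Weighted sum = 0.784 bits.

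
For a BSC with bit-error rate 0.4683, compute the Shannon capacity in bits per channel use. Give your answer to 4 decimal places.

Binary symmetric channel: C = 1 − h₂(ε) where h₂ is the binary entropy function.
h₂(0.4683) = −0.4683·log₂0.4683 − 0.5317·log₂0.5317 = 0.9971.
C = 1 − 0.9971 = 0.0029 bits per channel use.

0.0029 bits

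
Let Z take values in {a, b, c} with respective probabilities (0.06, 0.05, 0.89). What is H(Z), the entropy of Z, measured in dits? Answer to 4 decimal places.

0.1834 dits

H(Z) = −Σ p·log₁₀ p.
  −(0.06)·log₁₀(0.06) = 0.07331
  −(0.05)·log₁₀(0.05) = 0.06505
  −(0.89)·log₁₀(0.89) = 0.04504
Sum: 0.07331 + 0.06505 + 0.04504 = 0.1834 dits.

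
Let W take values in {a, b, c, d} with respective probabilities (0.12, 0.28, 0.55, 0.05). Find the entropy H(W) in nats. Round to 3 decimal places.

1.089 nats

H(W) = −Σ p·ln p.
  −(0.12)·ln(0.12) = 0.2544
  −(0.28)·ln(0.28) = 0.3564
  −(0.55)·ln(0.55) = 0.3288
  −(0.05)·ln(0.05) = 0.1498
Sum: 0.2544 + 0.3564 + 0.3288 + 0.1498 = 1.089 nats.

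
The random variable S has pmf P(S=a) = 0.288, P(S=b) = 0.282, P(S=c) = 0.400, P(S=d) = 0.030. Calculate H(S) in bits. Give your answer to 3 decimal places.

H(S) = −Σ p·log₂ p.
  −(0.288)·log₂(0.288) = 0.5172
  −(0.282)·log₂(0.282) = 0.5150
  −(0.400)·log₂(0.400) = 0.5288
  −(0.030)·log₂(0.030) = 0.1518
Sum: 0.5172 + 0.5150 + 0.5288 + 0.1518 = 1.713 bits.

1.713 bits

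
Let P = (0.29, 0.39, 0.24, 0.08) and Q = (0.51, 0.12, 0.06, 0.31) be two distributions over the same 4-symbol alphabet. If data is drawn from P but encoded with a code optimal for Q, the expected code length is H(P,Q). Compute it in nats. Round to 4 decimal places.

H(P,Q) = −Σ p·ln q.
  −0.29·ln(0.51) = 0.19527
  −0.39·ln(0.12) = 0.82690
  −0.24·ln(0.06) = 0.67522
  −0.08·ln(0.31) = 0.09369
H(P,Q) = 1.7911 nats.

1.7911 nats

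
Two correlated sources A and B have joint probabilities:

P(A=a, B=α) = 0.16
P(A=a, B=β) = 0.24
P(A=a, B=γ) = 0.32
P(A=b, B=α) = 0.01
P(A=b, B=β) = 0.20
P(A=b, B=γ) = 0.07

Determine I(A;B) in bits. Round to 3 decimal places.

0.098 bits

Marginals: p(A) = (0.7200, 0.2800), p(B) = (0.1700, 0.4400, 0.3900).
I(A;B) = Σ p(x,y)·log₂[p(x,y)/(p(x)p(y))].
  (a,α): 0.16·log₂(1.3072) = 0.0618
  (a,β): 0.24·log₂(0.7576) = -0.0961
  (a,γ): 0.32·log₂(1.1396) = 0.0603
  (b,α): 0.01·log₂(0.2101) = -0.0225
  (b,β): 0.20·log₂(1.6234) = 0.1398
  (b,γ): 0.07·log₂(0.6410) = -0.0449
Sum = 0.098 bits.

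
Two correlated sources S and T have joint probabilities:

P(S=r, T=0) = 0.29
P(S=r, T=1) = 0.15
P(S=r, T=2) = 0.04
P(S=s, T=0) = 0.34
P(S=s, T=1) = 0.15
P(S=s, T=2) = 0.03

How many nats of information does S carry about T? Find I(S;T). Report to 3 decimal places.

Marginals: p(S) = (0.4800, 0.5200), p(T) = (0.6300, 0.3000, 0.0700).
I(S;T) = Σ p(x,y)·ln[p(x,y)/(p(x)p(y))].
  (r,0): 0.29·ln(0.9590) = -0.0121
  (r,1): 0.15·ln(1.0417) = 0.0061
  (r,2): 0.04·ln(1.1905) = 0.0070
  (s,0): 0.34·ln(1.0379) = 0.0126
  (s,1): 0.15·ln(0.9615) = -0.0059
  (s,2): 0.03·ln(0.8242) = -0.0058
Sum = 0.002 nats.

0.002 nats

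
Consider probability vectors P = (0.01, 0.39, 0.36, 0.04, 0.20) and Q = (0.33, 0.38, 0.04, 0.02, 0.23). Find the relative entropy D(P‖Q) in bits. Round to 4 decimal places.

1.1050 bits

D(P‖Q) = Σ p·log₂(p/q).
  0.01·log₂(0.01/0.33) = -0.05044
  0.39·log₂(0.39/0.38) = 0.01462
  0.36·log₂(0.36/0.04) = 1.14117
  0.04·log₂(0.04/0.02) = 0.04000
  0.20·log₂(0.20/0.23) = -0.04033
D(P‖Q) = 1.1050 bits.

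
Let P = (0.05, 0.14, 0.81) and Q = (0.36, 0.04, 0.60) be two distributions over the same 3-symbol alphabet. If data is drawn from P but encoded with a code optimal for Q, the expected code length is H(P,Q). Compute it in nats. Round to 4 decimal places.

H(P,Q) = −Σ p·ln q.
  −0.05·ln(0.36) = 0.05108
  −0.14·ln(0.04) = 0.45064
  −0.81·ln(0.60) = 0.41377
H(P,Q) = 0.9155 nats.

0.9155 nats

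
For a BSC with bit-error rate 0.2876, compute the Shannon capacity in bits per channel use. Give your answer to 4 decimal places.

0.1344 bits

Binary symmetric channel: C = 1 − h₂(ε) where h₂ is the binary entropy function.
h₂(0.2876) = −0.2876·log₂0.2876 − 0.7124·log₂0.7124 = 0.8656.
C = 1 − 0.8656 = 0.1344 bits per channel use.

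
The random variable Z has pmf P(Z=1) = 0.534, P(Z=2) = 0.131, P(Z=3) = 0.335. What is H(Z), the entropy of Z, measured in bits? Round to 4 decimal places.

H(Z) = −Σ p·log₂ p.
  −(0.534)·log₂(0.534) = 0.48332
  −(0.131)·log₂(0.131) = 0.38414
  −(0.335)·log₂(0.335) = 0.52855
Sum: 0.48332 + 0.38414 + 0.52855 = 1.3960 bits.

1.3960 bits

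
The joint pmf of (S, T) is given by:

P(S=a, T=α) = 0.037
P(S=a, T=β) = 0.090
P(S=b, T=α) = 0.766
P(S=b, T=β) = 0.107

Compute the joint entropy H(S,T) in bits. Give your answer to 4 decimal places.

1.1282 bits

H(S,T) = −Σ p(x,y)·log₂ p(x,y) over all 4 cells.
  cell (a,α): −0.037·log₂0.037 = 0.17598
  cell (a,β): −0.090·log₂0.090 = 0.31265
  cell (b,α): −0.766·log₂0.766 = 0.29459
  cell (b,β): −0.107·log₂0.107 = 0.34500
Sum = 1.1282 bits.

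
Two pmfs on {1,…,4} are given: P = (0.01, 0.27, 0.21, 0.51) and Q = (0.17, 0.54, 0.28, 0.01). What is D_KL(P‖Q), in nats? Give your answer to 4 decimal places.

1.7293 nats

D(P‖Q) = Σ p·ln(p/q).
  0.01·ln(0.01/0.17) = -0.02833
  0.27·ln(0.27/0.54) = -0.18715
  0.21·ln(0.21/0.28) = -0.06041
  0.51·ln(0.51/0.01) = 2.00523
D(P‖Q) = 1.7293 nats.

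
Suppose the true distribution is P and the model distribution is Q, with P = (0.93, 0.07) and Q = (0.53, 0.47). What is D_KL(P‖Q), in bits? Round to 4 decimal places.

D(P‖Q) = Σ p·log₂(p/q).
  0.93·log₂(0.93/0.53) = 0.75445
  0.07·log₂(0.07/0.47) = -0.19231
D(P‖Q) = 0.5621 bits.

0.5621 bits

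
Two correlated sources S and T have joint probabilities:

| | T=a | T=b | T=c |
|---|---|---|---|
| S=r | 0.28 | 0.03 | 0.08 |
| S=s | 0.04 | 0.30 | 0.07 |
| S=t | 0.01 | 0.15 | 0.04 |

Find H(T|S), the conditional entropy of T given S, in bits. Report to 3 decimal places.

Marginals: p(S) = (0.3900, 0.4100, 0.2000), p(T) = (0.3300, 0.4800, 0.1900).
H(T|S) = Σ p(S) · H(T|S=·).
  S=r: p=0.3900, H(T|S=r) = 1.0967
  S=s: p=0.4100, H(T|S=s) = 1.0927
  S=t: p=0.2000, H(T|S=t) = 0.9918
Weighted sum = 1.074 bits.

1.074 bits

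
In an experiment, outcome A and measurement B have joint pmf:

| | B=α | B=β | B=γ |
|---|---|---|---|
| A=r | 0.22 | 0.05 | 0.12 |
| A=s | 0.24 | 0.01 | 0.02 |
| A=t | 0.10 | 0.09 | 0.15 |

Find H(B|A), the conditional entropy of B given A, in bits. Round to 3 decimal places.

1.224 bits

Chain rule: H(B|A) = H(A,B) − H(A).
Marginals: p(A) = (0.3900, 0.2700, 0.3400), p(B) = (0.5600, 0.1500, 0.2900).
H(A,B) = 2.7926 bits; H(A) = 1.5690 bits.
H(B|A) = 2.7926 − 1.5690 = 1.224 bits.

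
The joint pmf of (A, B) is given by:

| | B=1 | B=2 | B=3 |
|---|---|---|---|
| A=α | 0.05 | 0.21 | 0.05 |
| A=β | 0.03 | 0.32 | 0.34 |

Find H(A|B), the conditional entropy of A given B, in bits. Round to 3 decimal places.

0.805 bits

Chain rule: H(A|B) = H(A,B) − H(B).
Marginals: p(A) = (0.3100, 0.6900), p(B) = (0.0800, 0.5300, 0.3900).
H(A,B) = 2.1120 bits; H(B) = 1.3068 bits.
H(A|B) = 2.1120 − 1.3068 = 0.805 bits.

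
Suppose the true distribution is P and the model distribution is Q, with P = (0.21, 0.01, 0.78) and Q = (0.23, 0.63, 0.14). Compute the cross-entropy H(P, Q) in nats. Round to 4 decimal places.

1.8468 nats

H(P,Q) = −Σ p·ln q.
  −0.21·ln(0.23) = 0.30863
  −0.01·ln(0.63) = 0.00462
  −0.78·ln(0.14) = 1.53357
H(P,Q) = 1.8468 nats.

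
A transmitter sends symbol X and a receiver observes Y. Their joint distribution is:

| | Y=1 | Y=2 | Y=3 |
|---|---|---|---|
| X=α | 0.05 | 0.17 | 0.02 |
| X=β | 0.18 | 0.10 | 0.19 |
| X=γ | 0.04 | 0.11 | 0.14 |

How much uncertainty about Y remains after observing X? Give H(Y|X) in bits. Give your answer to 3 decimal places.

1.405 bits

Marginals: p(X) = (0.2400, 0.4700, 0.2900), p(Y) = (0.2700, 0.3800, 0.3500).
H(Y|X) = Σ p(X) · H(Y|X=·).
  X=α: p=0.2400, H(Y|X=α) = 1.1226
  X=β: p=0.4700, H(Y|X=β) = 1.5336
  X=γ: p=0.2900, H(Y|X=γ) = 1.4319
Weighted sum = 1.405 bits.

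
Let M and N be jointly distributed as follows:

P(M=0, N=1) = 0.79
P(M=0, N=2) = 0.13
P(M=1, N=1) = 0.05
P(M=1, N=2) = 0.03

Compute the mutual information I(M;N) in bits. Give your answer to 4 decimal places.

Marginals: p(M) = (0.9200, 0.0800), p(N) = (0.8400, 0.1600).
I(M;N) = Σ p(x,y)·log₂[p(x,y)/(p(x)p(y))].
  (0,1): 0.79·log₂(1.0223) = 0.02509
  (0,2): 0.13·log₂(0.8832) = -0.02330
  (1,1): 0.05·log₂(0.7440) = -0.02133
  (1,2): 0.03·log₂(2.3438) = 0.03686
Sum = 0.0173 bits.

0.0173 bits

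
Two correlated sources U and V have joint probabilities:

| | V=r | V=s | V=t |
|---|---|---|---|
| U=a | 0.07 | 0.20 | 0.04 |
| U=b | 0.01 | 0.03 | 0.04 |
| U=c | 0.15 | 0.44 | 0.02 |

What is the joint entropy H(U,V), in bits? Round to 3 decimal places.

H(U,V) = −Σ p(x,y)·log₂ p(x,y) over all 9 cells.
  cell (a,r): −0.07·log₂0.07 = 0.2686
  cell (a,s): −0.20·log₂0.20 = 0.4644
  cell (a,t): −0.04·log₂0.04 = 0.1858
  cell (b,r): −0.01·log₂0.01 = 0.0664
  cell (b,s): −0.03·log₂0.03 = 0.1518
  cell (b,t): −0.04·log₂0.04 = 0.1858
  cell (c,r): −0.15·log₂0.15 = 0.4105
  cell (c,s): −0.44·log₂0.44 = 0.5211
  cell (c,t): −0.02·log₂0.02 = 0.1129
Sum = 2.367 bits.

2.367 bits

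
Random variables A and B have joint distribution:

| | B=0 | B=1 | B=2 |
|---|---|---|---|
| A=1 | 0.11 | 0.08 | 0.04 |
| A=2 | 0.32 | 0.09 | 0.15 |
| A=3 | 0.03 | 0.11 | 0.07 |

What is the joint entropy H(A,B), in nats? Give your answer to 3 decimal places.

H(A,B) = −Σ p(x,y)·ln p(x,y) over all 9 cells.
  cell (1,0): −0.11·ln0.11 = 0.2428
  cell (1,1): −0.08·ln0.08 = 0.2021
  cell (1,2): −0.04·ln0.04 = 0.1288
  cell (2,0): −0.32·ln0.32 = 0.3646
  cell (2,1): −0.09·ln0.09 = 0.2167
  cell (2,2): −0.15·ln0.15 = 0.2846
  cell (3,0): −0.03·ln0.03 = 0.1052
  cell (3,1): −0.11·ln0.11 = 0.2428
  cell (3,2): −0.07·ln0.07 = 0.1861
Sum = 1.974 nats.

1.974 nats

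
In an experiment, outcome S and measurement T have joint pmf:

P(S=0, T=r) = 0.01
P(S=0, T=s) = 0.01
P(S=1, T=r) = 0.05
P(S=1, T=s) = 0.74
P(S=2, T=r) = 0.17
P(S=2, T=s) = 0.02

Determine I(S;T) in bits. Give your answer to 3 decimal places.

Marginals: p(S) = (0.0200, 0.7900, 0.1900), p(T) = (0.2300, 0.7700).
I(S;T) = H(S) + H(T) − H(S,T).
H(S) = 0.8368, H(T) = 0.7780, H(S,T) = 1.2179.
I(S;T) = 0.8368 + 0.7780 − 1.2179 = 0.397 bits.

0.397 bits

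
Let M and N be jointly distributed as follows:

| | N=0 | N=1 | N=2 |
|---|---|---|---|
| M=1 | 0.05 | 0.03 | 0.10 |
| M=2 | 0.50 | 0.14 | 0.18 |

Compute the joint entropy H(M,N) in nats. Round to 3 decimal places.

H(M,N) = −Σ p(x,y)·ln p(x,y) over all 6 cells.
  cell (1,0): −0.05·ln0.05 = 0.1498
  cell (1,1): −0.03·ln0.03 = 0.1052
  cell (1,2): −0.10·ln0.10 = 0.2303
  cell (2,0): −0.50·ln0.50 = 0.3466
  cell (2,1): −0.14·ln0.14 = 0.2753
  cell (2,2): −0.18·ln0.18 = 0.3087
Sum = 1.416 nats.

1.416 nats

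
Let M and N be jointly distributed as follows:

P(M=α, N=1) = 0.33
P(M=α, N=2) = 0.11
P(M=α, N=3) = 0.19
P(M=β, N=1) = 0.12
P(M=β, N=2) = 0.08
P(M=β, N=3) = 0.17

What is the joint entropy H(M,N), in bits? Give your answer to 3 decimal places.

2.426 bits

H(M,N) = −Σ p(x,y)·log₂ p(x,y) over all 6 cells.
  cell (α,1): −0.33·log₂0.33 = 0.5278
  cell (α,2): −0.11·log₂0.11 = 0.3503
  cell (α,3): −0.19·log₂0.19 = 0.4552
  cell (β,1): −0.12·log₂0.12 = 0.3671
  cell (β,2): −0.08·log₂0.08 = 0.2915
  cell (β,3): −0.17·log₂0.17 = 0.4346
Sum = 2.426 bits.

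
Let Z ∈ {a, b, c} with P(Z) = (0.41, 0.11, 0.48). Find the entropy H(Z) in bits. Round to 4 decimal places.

H(Z) = −Σ p·log₂ p.
  −(0.41)·log₂(0.41) = 0.52738
  −(0.11)·log₂(0.11) = 0.35029
  −(0.48)·log₂(0.48) = 0.50827
Sum: 0.52738 + 0.35029 + 0.50827 = 1.3859 bits.

1.3859 bits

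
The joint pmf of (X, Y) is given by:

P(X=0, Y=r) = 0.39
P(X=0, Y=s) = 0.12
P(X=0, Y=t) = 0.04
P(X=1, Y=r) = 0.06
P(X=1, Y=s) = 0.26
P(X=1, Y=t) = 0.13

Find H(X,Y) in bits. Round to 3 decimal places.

H(X,Y) = −Σ p(x,y)·log₂ p(x,y) over all 6 cells.
  cell (0,r): −0.39·log₂0.39 = 0.5298
  cell (0,s): −0.12·log₂0.12 = 0.3671
  cell (0,t): −0.04·log₂0.04 = 0.1858
  cell (1,r): −0.06·log₂0.06 = 0.2435
  cell (1,s): −0.26·log₂0.26 = 0.5053
  cell (1,t): −0.13·log₂0.13 = 0.3826
Sum = 2.214 bits.

2.214 bits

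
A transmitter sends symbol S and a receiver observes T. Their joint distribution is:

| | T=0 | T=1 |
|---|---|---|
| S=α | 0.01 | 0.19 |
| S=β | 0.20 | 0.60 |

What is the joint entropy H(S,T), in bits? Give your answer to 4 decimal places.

1.4282 bits

H(S,T) = −Σ p(x,y)·log₂ p(x,y) over all 4 cells.
  cell (α,0): −0.01·log₂0.01 = 0.06644
  cell (α,1): −0.19·log₂0.19 = 0.45523
  cell (β,0): −0.20·log₂0.20 = 0.46439
  cell (β,1): −0.60·log₂0.60 = 0.44218
Sum = 1.4282 bits.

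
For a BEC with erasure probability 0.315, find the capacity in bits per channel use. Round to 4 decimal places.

Binary erasure channel: capacity C = 1 − ε.
C = 1 − 0.315 = 0.6850 bits per channel use.

0.6850 bits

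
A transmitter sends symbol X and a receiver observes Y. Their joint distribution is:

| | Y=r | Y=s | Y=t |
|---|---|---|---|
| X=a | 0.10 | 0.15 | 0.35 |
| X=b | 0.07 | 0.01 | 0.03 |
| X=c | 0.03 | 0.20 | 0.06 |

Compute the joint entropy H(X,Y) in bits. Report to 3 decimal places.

H(X,Y) = −Σ p(x,y)·log₂ p(x,y) over all 9 cells.
  cell (a,r): −0.10·log₂0.10 = 0.3322
  cell (a,s): −0.15·log₂0.15 = 0.4105
  cell (a,t): −0.35·log₂0.35 = 0.5301
  cell (b,r): −0.07·log₂0.07 = 0.2686
  cell (b,s): −0.01·log₂0.01 = 0.0664
  cell (b,t): −0.03·log₂0.03 = 0.1518
  cell (c,r): −0.03·log₂0.03 = 0.1518
  cell (c,s): −0.20·log₂0.20 = 0.4644
  cell (c,t): −0.06·log₂0.06 = 0.2435
Sum = 2.619 bits.

2.619 bits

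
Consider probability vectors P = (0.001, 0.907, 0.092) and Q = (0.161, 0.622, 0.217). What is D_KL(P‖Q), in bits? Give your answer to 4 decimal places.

0.3724 bits

D(P‖Q) = Σ p·log₂(p/q).
  0.001·log₂(0.001/0.161) = -0.00733
  0.907·log₂(0.907/0.622) = 0.49358
  0.092·log₂(0.092/0.217) = -0.11390
D(P‖Q) = 0.3724 bits.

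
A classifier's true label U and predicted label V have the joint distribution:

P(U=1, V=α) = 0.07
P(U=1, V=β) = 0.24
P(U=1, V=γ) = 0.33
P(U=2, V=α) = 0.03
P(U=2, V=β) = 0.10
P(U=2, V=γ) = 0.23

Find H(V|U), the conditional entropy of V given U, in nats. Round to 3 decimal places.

0.915 nats

Chain rule: H(V|U) = H(U,V) − H(U).
Marginals: p(U) = (0.6400, 0.3600), p(V) = (0.1000, 0.3400, 0.5600).
H(U,V) = 1.5680 nats; H(U) = 0.6534 nats.
H(V|U) = 1.5680 − 0.6534 = 0.915 nats.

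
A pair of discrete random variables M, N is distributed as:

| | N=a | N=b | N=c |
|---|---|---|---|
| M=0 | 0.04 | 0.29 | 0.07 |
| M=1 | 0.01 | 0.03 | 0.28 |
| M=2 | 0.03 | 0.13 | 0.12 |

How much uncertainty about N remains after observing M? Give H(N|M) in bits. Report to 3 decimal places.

1.037 bits

Chain rule: H(N|M) = H(M,N) − H(M).
Marginals: p(M) = (0.4000, 0.3200, 0.2800), p(N) = (0.0800, 0.4500, 0.4700).
H(M,N) = 2.6061 bits; H(M) = 1.5690 bits.
H(N|M) = 2.6061 − 1.5690 = 1.037 bits.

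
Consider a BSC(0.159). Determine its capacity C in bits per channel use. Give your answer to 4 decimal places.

Binary symmetric channel: C = 1 − h₂(ε) where h₂ is the binary entropy function.
h₂(0.159) = −0.159·log₂0.159 − 0.841·log₂0.841 = 0.6319.
C = 1 − 0.6319 = 0.3681 bits per channel use.

0.3681 bits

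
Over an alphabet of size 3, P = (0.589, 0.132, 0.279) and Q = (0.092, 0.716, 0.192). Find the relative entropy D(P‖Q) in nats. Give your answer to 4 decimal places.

0.9746 nats

D(P‖Q) = Σ p·ln(p/q).
  0.589·ln(0.589/0.092) = 1.09356
  0.132·ln(0.132/0.716) = -0.22320
  0.279·ln(0.279/0.192) = 0.10427
D(P‖Q) = 0.9746 nats.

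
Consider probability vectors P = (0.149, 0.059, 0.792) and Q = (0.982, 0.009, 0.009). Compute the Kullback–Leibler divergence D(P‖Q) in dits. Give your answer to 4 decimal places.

D(P‖Q) = Σ p·log₁₀(p/q).
  0.149·log₁₀(0.149/0.982) = -0.12202
  0.059·log₁₀(0.059/0.009) = 0.04818
  0.792·log₁₀(0.792/0.009) = 1.54003
D(P‖Q) = 1.4662 dits.

1.4662 dits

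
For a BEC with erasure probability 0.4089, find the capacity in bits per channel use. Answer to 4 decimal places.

0.5911 bits

Binary erasure channel: capacity C = 1 − ε.
C = 1 − 0.4089 = 0.5911 bits per channel use.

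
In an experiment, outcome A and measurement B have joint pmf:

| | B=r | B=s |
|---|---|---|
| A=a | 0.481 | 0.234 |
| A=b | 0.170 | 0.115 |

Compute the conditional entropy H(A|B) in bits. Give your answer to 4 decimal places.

0.8585 bits

Marginals: p(A) = (0.7150, 0.2850), p(B) = (0.6510, 0.3490).
H(A|B) = Σ p(B) · H(A|B=·).
  B=r: p=0.6510, H(A|B=r) = 0.8285
  B=s: p=0.3490, H(A|B=s) = 0.9144
Weighted sum = 0.8585 bits.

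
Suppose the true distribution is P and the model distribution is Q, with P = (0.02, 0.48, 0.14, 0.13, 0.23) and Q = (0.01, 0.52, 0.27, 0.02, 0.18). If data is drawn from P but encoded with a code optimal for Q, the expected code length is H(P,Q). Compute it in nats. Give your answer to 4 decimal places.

H(P,Q) = −Σ p·ln q.
  −0.02·ln(0.01) = 0.09210
  −0.48·ln(0.52) = 0.31388
  −0.14·ln(0.27) = 0.18331
  −0.13·ln(0.02) = 0.50856
  −0.23·ln(0.18) = 0.39440
H(P,Q) = 1.4923 nats.

1.4923 nats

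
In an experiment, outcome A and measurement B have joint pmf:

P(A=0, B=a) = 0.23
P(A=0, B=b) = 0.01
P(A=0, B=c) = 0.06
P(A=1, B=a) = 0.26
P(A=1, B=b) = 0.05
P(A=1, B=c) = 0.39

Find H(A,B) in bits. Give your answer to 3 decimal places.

2.049 bits

H(A,B) = −Σ p(x,y)·log₂ p(x,y) over all 6 cells.
  cell (0,a): −0.23·log₂0.23 = 0.4877
  cell (0,b): −0.01·log₂0.01 = 0.0664
  cell (0,c): −0.06·log₂0.06 = 0.2435
  cell (1,a): −0.26·log₂0.26 = 0.5053
  cell (1,b): −0.05·log₂0.05 = 0.2161
  cell (1,c): −0.39·log₂0.39 = 0.5298
Sum = 2.049 bits.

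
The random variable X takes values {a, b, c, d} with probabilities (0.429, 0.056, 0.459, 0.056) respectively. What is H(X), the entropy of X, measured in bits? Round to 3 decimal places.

H(X) = −Σ p·log₂ p.
  −(0.429)·log₂(0.429) = 0.5238
  −(0.056)·log₂(0.056) = 0.2329
  −(0.459)·log₂(0.459) = 0.5157
  −(0.056)·log₂(0.056) = 0.2329
Sum: 0.5238 + 0.2329 + 0.5157 + 0.2329 = 1.505 bits.

1.505 bits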